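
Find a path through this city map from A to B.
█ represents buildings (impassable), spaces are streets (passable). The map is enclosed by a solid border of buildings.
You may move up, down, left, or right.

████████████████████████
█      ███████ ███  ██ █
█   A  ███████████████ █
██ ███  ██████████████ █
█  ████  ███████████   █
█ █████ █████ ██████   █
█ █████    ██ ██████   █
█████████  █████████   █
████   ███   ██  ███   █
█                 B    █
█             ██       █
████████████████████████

Finding the shortest path from A to B:
Movement: cardinal only
Path length: 21 steps
Directions: right → right → down → right → down → down → down → right → right → down → right → down → down → right → right → right → right → right → right → right → right

Solution:

████████████████████████
█      ███████ ███  ██ █
█   A→↓███████████████ █
██ ███↳↓██████████████ █
█  ████↓ ███████████   █
█ █████↓█████ ██████   █
█ █████↳→↓ ██ ██████   █
█████████↳↓█████████   █
████   ███↓  ██  ███   █
█         ↳→→→→→→→B    █
█             ██       █
████████████████████████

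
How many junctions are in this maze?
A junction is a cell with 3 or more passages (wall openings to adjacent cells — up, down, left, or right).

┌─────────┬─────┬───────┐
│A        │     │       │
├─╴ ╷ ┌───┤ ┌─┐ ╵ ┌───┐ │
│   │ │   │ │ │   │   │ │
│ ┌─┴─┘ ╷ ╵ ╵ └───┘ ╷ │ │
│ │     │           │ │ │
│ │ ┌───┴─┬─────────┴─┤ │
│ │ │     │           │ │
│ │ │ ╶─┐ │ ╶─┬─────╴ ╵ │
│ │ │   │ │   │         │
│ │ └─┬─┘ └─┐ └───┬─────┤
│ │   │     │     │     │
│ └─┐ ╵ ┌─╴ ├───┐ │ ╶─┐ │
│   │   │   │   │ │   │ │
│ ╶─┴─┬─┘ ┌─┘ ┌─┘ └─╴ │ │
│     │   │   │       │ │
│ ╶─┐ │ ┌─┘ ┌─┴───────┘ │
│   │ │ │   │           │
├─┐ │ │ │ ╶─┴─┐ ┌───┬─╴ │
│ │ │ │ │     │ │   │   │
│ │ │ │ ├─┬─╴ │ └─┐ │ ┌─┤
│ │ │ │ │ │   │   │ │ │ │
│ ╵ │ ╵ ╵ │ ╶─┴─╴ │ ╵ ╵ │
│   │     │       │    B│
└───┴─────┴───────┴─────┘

Checking each cell for number of passages:

Junctions found (3+ passages):
  (0, 1): 3 passages
  (0, 2): 3 passages
  (2, 5): 3 passages
  (2, 6): 3 passages
  (4, 10): 3 passages
  (5, 4): 3 passages
  (6, 0): 3 passages
  (7, 0): 3 passages
  (7, 8): 3 passages
  (8, 7): 3 passages
  (8, 11): 3 passages
  (11, 3): 3 passages
  (11, 10): 3 passages
Total junctions: 13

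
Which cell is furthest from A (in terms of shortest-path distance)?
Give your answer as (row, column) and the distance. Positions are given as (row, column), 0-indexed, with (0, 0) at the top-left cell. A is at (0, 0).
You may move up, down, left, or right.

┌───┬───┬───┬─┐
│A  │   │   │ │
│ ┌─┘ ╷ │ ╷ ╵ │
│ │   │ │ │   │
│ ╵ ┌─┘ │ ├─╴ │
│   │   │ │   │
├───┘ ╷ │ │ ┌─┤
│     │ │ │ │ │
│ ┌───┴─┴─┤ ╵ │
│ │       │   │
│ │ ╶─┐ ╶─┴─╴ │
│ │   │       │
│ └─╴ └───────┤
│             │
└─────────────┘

Computing BFS distances from A to all cells:
Furthest cell: (3, 4)
Distance: 39 steps

Path from A to the furthest cell:

┌───┬───┬───┬─┐
│A  │↱ ↓│↓ ↰│ │
│ ┌─┘ ╷ │ ╷ ╵ │
│↓│↱ ↑│↓│↓│↑ ↰│
│ ╵ ┌─┘ │ ├─╴ │
│↳ ↑│↓ ↲│↓│↱ ↑│
├───┘ ╷ │ │ ┌─┤
│↓ ← ↲│ │B│↑│ │
│ ┌───┴─┴─┤ ╵ │
│↓│↱ → ↓  │↑ ↰│
│ │ ╶─┐ ╶─┴─╴ │
│↓│↑ ↰│↳ → → ↑│
│ └─╴ └───────┤
│↳ → ↑        │
└─────────────┘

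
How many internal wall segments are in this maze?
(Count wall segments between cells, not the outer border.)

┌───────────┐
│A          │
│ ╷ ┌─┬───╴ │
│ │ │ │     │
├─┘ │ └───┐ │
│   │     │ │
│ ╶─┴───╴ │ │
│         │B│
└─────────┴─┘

Counting internal wall segments:
Total internal walls: 15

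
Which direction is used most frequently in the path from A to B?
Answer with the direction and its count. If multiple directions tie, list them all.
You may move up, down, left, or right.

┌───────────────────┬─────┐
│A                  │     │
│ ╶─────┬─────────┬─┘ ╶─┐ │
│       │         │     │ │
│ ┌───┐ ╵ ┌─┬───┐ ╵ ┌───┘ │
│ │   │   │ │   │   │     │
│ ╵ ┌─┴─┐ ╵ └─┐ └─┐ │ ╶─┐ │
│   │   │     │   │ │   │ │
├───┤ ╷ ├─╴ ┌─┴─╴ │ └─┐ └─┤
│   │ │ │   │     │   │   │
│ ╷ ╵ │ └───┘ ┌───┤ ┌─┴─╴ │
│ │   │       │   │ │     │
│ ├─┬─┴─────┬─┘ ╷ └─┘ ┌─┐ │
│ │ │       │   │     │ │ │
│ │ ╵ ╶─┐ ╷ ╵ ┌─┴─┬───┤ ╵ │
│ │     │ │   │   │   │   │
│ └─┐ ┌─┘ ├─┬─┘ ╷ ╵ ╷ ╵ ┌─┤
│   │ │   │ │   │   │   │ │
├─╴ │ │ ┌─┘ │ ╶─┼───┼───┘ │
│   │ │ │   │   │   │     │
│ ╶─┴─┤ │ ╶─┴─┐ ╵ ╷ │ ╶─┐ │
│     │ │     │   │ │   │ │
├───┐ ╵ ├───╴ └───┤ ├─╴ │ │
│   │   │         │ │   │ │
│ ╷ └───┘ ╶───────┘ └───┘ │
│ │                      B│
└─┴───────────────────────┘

Directions: down, right, right, right, down, right, up, right, right, right, right, down, right, up, right, up, right, right, down, down, left, left, down, right, down, right, down, down, down, left, down, left, up, left, down, left, up, left, down, left, down, right, down, right, up, right, down, down, down, right, right, right
Counts: {'down': 18, 'right': 20, 'up': 6, 'left': 8}
Most common: right (20 times)

Solution:

┌───────────────────┬─────┐
│A                  │↱ → ↓│
│ ╶─────┬─────────┬─┘ ╶─┐ │
│↳ → → ↓│↱ → → → ↓│↱ ↑  │↓│
│ ┌───┐ ╵ ┌─┬───┐ ╵ ┌───┘ │
│ │   │↳ ↑│ │   │↳ ↑│↓ ← ↲│
│ ╵ ┌─┴─┐ ╵ └─┐ └─┐ │ ╶─┐ │
│   │   │     │   │ │↳ ↓│ │
├───┤ ╷ ├─╴ ┌─┴─╴ │ └─┐ └─┤
│   │ │ │   │     │   │↳ ↓│
│ ╷ ╵ │ └───┘ ┌───┤ ┌─┴─╴ │
│ │   │       │   │ │    ↓│
│ ├─┬─┴─────┬─┘ ╷ └─┘ ┌─┐ │
│ │ │       │   │     │ │↓│
│ │ ╵ ╶─┐ ╷ ╵ ┌─┴─┬───┤ ╵ │
│ │     │ │   │↓ ↰│↓ ↰│↓ ↲│
│ └─┐ ┌─┘ ├─┬─┘ ╷ ╵ ╷ ╵ ┌─┤
│   │ │   │ │↓ ↲│↑ ↲│↑ ↲│ │
├─╴ │ │ ┌─┘ │ ╶─┼───┼───┘ │
│   │ │ │   │↳ ↓│↱ ↓│     │
│ ╶─┴─┤ │ ╶─┴─┐ ╵ ╷ │ ╶─┐ │
│     │ │     │↳ ↑│↓│   │ │
├───┐ ╵ ├───╴ └───┤ ├─╴ │ │
│   │   │         │↓│   │ │
│ ╷ └───┘ ╶───────┘ └───┘ │
│ │                ↳ → → B│
└─┴───────────────────────┘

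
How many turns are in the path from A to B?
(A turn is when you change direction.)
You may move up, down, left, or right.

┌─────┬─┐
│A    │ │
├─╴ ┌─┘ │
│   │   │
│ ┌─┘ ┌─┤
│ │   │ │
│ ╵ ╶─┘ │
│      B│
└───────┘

Directions: right, down, left, down, down, right, right, right
Number of turns: 4

Solution:

┌─────┬─┐
│A ↓  │ │
├─╴ ┌─┘ │
│↓ ↲│   │
│ ┌─┘ ┌─┤
│↓│   │ │
│ ╵ ╶─┘ │
│↳ → → B│
└───────┘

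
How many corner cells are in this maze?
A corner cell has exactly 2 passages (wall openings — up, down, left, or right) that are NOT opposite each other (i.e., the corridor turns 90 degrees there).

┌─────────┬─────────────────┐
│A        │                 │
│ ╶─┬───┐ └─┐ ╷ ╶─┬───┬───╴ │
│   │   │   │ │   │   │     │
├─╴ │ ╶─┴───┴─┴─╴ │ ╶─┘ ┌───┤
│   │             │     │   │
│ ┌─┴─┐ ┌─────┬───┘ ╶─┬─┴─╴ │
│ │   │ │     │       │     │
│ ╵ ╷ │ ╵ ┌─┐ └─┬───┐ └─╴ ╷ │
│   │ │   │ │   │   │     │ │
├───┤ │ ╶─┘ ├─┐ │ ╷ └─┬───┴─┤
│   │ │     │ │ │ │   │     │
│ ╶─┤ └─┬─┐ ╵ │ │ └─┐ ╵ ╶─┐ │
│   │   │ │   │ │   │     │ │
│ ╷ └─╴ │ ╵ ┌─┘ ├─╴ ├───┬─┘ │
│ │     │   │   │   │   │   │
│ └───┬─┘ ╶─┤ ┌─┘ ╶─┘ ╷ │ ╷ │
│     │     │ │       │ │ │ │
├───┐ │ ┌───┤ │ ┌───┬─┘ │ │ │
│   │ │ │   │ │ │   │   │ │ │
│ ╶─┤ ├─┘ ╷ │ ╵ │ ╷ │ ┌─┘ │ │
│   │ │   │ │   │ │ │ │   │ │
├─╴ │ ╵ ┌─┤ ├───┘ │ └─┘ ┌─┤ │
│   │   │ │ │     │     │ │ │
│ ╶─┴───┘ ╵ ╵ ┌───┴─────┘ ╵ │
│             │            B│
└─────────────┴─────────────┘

Counting corner cells (2 non-opposite passages):
Total corners: 86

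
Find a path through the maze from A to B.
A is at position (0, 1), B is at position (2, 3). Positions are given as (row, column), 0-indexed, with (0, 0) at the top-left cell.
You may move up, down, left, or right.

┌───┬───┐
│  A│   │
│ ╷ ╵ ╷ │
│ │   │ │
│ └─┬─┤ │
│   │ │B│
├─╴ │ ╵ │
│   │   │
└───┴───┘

Finding the shortest path from (0, 1) to (2, 3):
Path length: 6 steps
Directions: down → right → up → right → down → down

Solution:

┌───┬───┐
│  A│↱ ↓│
│ ╷ ╵ ╷ │
│ │↳ ↑│↓│
│ └─┬─┤ │
│   │ │B│
├─╴ │ ╵ │
│   │   │
└───┴───┘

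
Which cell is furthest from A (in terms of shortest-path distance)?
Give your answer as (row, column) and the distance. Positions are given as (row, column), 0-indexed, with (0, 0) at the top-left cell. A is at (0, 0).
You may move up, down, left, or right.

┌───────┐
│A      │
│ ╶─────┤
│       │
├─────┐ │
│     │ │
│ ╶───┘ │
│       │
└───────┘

Computing BFS distances from A to all cells:
Furthest cell: (2, 2)
Distance: 12 steps

Path from A to the furthest cell:

┌───────┐
│A      │
│ ╶─────┤
│↳ → → ↓│
├─────┐ │
│↱ → B│↓│
│ ╶───┘ │
│↑ ← ← ↲│
└───────┘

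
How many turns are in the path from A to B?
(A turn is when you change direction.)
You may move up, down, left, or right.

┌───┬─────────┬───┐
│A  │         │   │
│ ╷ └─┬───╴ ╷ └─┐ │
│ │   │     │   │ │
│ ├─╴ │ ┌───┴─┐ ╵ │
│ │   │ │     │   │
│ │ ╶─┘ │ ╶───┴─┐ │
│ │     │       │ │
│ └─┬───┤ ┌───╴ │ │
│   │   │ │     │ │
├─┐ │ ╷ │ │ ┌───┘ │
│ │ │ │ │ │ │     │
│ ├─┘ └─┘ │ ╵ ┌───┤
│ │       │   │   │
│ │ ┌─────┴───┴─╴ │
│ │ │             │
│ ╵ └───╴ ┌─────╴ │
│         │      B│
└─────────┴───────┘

Directions: right, down, right, down, left, down, right, right, up, up, right, right, up, right, down, right, down, right, down, down, down, left, left, down, left, up, up, right, right, up, left, left, left, down, down, down, left, left, left, down, down, right, right, right, up, right, right, right, right, down
Number of turns: 29

Solution:

┌───┬─────────┬───┐
│A ↓│      ↱ ↓│   │
│ ╷ └─┬───╴ ╷ └─┐ │
│ │↳ ↓│↱ → ↑│↳ ↓│ │
│ ├─╴ │ ┌───┴─┐ ╵ │
│ │↓ ↲│↑│     │↳ ↓│
│ │ ╶─┘ │ ╶───┴─┐ │
│ │↳ → ↑│↓ ← ← ↰│↓│
│ └─┬───┤ ┌───╴ │ │
│   │   │↓│↱ → ↑│↓│
├─┐ │ ╷ │ │ ┌───┘ │
│ │ │ │ │↓│↑│↓ ← ↲│
│ ├─┘ └─┘ │ ╵ ┌───┤
│ │↓ ← ← ↲│↑ ↲│   │
│ │ ┌─────┴───┴─╴ │
│ │↓│    ↱ → → → ↓│
│ ╵ └───╴ ┌─────╴ │
│  ↳ → → ↑│      B│
└─────────┴───────┘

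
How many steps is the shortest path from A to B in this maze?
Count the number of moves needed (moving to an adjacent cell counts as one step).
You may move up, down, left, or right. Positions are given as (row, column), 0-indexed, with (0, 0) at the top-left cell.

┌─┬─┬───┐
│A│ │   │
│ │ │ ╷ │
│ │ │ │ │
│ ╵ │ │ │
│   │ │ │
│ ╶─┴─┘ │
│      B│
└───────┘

Using BFS to find shortest path:
Start: (0, 0), End: (3, 3)
Path found:
(0,0) → (1,0) → (2,0) → (3,0) → (3,1) → (3,2) → (3,3)
Number of steps: 6

Solution:

┌─┬─┬───┐
│A│ │   │
│ │ │ ╷ │
│↓│ │ │ │
│ ╵ │ │ │
│↓  │ │ │
│ ╶─┴─┘ │
│↳ → → B│
└───────┘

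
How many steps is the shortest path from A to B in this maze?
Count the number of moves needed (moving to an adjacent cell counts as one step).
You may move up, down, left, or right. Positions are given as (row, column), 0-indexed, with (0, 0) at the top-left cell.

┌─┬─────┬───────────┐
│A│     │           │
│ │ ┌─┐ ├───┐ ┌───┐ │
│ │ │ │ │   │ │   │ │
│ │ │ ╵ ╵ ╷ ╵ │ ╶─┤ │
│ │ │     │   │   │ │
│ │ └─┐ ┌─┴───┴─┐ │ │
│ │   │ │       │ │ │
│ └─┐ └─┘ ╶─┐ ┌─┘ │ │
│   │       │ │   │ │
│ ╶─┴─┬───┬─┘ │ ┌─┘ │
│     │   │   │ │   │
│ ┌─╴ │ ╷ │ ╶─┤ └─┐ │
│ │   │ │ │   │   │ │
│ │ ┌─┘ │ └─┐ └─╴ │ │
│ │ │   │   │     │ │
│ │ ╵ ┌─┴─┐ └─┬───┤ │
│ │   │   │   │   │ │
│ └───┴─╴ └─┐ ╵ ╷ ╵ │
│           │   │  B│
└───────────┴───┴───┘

Using BFS to find shortest path:
Start: (0, 0), End: (9, 9)
Path found:
(0,0) → (1,0) → (2,0) → (3,0) → (4,0) → (5,0) → (5,1) → (5,2) → (6,2) → (6,1) → (7,1) → (8,1) → (8,2) → (7,2) → (7,3) → (6,3) → (5,3) → (5,4) → (6,4) → (7,4) → (7,5) → (8,5) → (8,6) → (9,6) → (9,7) → (8,7) → (8,8) → (9,8) → (9,9)
Number of steps: 28

Solution:

┌─┬─────┬───────────┐
│A│     │           │
│ │ ┌─┐ ├───┐ ┌───┐ │
│↓│ │ │ │   │ │   │ │
│ │ │ ╵ ╵ ╷ ╵ │ ╶─┤ │
│↓│ │     │   │   │ │
│ │ └─┐ ┌─┴───┴─┐ │ │
│↓│   │ │       │ │ │
│ └─┐ └─┘ ╶─┐ ┌─┘ │ │
│↓  │       │ │   │ │
│ ╶─┴─┬───┬─┘ │ ┌─┘ │
│↳ → ↓│↱ ↓│   │ │   │
│ ┌─╴ │ ╷ │ ╶─┤ └─┐ │
│ │↓ ↲│↑│↓│   │   │ │
│ │ ┌─┘ │ └─┐ └─╴ │ │
│ │↓│↱ ↑│↳ ↓│     │ │
│ │ ╵ ┌─┴─┐ └─┬───┤ │
│ │↳ ↑│   │↳ ↓│↱ ↓│ │
│ └───┴─╴ └─┐ ╵ ╷ ╵ │
│           │↳ ↑│↳ B│
└───────────┴───┴───┘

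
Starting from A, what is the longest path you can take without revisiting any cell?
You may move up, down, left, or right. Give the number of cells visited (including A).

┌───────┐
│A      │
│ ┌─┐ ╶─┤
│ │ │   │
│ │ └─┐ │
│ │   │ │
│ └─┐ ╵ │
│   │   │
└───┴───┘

Finding longest simple path using DFS:
Start: (0, 0)
Longest path visits 11 cells
Path: A → right → right → down → right → down → down → left → up → left → up

Solution:

┌───────┐
│A → ↓  │
│ ┌─┐ ╶─┤
│ │B│↳ ↓│
│ │ └─┐ │
│ │↑ ↰│↓│
│ └─┐ ╵ │
│   │↑ ↲│
└───┴───┘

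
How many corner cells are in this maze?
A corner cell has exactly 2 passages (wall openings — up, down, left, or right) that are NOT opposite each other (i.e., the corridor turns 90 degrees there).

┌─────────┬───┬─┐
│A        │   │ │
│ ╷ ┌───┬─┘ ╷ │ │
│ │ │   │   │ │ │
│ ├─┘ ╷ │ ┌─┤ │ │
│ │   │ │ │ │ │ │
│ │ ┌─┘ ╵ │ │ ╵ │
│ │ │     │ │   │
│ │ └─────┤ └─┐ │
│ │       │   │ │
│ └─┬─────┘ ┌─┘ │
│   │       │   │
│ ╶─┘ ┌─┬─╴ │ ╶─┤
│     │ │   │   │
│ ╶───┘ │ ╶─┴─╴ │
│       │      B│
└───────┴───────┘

Counting corner cells (2 non-opposite passages):
Total corners: 24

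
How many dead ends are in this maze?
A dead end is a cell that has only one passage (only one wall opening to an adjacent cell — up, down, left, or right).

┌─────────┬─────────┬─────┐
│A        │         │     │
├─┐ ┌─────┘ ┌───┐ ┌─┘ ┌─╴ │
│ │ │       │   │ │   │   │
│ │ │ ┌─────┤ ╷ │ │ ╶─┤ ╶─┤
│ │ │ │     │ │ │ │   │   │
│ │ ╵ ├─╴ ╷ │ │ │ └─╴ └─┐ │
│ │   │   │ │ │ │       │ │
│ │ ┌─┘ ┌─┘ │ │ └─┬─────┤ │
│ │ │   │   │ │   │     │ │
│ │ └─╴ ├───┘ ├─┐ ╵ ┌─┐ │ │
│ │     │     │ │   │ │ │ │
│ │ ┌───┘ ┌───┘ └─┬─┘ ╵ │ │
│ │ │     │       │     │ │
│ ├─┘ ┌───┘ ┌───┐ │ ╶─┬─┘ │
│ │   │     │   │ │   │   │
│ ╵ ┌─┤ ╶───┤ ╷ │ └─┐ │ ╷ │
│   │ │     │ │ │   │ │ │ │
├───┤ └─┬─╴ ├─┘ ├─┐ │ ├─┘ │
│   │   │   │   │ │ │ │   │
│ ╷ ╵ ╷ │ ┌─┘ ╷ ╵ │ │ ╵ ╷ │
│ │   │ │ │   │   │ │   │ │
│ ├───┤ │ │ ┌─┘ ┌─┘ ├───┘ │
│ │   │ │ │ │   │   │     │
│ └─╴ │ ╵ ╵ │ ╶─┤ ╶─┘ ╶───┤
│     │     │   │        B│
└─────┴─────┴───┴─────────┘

Checking each cell for number of passages:

Dead ends found at positions:
  (0, 0)
  (0, 4)
  (0, 9)
  (1, 0)
  (2, 3)
  (3, 11)
  (4, 2)
  (4, 4)
  (5, 7)
  (5, 10)
  (6, 1)
  (8, 2)
  (8, 6)
  (8, 11)
  (9, 8)
  (11, 1)
  (12, 7)
  (12, 12)
Total dead ends: 18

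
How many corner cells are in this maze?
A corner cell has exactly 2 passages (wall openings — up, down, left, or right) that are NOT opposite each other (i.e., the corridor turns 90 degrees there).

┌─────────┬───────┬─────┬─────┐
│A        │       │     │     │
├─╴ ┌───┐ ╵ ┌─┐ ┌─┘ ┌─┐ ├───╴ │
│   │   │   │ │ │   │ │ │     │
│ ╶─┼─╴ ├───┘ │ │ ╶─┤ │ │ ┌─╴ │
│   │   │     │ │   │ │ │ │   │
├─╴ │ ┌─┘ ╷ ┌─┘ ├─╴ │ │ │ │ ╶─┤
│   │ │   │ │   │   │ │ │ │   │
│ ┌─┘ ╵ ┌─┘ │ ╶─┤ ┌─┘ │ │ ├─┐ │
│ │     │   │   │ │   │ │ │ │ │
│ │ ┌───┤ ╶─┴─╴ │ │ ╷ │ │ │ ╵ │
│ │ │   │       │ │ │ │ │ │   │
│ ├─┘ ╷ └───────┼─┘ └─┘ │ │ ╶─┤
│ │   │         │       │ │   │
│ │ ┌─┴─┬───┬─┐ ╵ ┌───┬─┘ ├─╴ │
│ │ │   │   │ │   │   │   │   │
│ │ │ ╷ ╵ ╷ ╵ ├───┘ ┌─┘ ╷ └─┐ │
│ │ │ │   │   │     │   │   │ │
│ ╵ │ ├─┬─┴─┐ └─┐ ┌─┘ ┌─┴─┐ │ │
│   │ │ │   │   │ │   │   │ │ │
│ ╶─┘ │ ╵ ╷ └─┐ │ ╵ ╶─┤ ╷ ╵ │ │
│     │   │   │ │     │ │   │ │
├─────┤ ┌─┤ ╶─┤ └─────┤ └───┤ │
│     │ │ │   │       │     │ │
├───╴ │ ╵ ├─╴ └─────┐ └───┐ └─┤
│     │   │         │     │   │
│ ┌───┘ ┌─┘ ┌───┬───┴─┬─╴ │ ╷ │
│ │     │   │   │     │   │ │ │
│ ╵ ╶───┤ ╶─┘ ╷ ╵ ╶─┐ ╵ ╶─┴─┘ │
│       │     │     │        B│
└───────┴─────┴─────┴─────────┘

Counting corner cells (2 non-opposite passages):
Total corners: 114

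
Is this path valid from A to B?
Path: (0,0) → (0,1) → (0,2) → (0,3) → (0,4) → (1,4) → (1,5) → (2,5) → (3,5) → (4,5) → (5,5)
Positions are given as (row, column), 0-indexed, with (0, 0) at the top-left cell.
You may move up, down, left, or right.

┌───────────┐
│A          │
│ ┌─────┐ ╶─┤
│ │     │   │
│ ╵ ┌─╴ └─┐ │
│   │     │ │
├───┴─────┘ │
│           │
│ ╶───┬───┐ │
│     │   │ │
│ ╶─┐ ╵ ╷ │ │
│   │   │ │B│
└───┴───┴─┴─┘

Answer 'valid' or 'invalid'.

Checking path validity:
Result: All consecutive moves are passable.

valid

Correct solution:

┌───────────┐
│A → → → ↓  │
│ ┌─────┐ ╶─┤
│ │     │↳ ↓│
│ ╵ ┌─╴ └─┐ │
│   │     │↓│
├───┴─────┘ │
│          ↓│
│ ╶───┬───┐ │
│     │   │↓│
│ ╶─┐ ╵ ╷ │ │
│   │   │ │B│
└───┴───┴─┴─┘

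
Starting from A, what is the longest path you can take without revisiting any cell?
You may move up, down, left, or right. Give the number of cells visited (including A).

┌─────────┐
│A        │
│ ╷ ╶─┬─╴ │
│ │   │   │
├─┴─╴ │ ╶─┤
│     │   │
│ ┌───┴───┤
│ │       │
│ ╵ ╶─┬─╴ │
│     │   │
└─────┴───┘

Finding longest simple path using DFS:
Start: (0, 0)
Longest path visits 16 cells
Path: A → right → down → right → down → left → left → down → down → right → up → right → right → right → down → left

Solution:

┌─────────┐
│A ↓      │
│ ╷ ╶─┬─╴ │
│ │↳ ↓│   │
├─┴─╴ │ ╶─┤
│↓ ← ↲│   │
│ ┌───┴───┤
│↓│↱ → → ↓│
│ ╵ ╶─┬─╴ │
│↳ ↑  │B ↲│
└─────┴───┘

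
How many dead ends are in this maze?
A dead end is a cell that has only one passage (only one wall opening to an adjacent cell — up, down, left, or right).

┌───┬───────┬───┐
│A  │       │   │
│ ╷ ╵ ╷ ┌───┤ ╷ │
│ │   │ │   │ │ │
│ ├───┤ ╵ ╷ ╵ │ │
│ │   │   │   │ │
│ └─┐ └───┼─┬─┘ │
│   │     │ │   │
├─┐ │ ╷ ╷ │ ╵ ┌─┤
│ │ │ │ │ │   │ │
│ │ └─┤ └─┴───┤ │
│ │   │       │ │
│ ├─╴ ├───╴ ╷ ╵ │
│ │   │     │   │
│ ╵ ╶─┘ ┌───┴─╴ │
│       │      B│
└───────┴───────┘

Checking each cell for number of passages:

Dead ends found at positions:
  (0, 5)
  (2, 1)
  (3, 5)
  (4, 0)
  (4, 2)
  (4, 4)
  (4, 7)
  (7, 4)
Total dead ends: 8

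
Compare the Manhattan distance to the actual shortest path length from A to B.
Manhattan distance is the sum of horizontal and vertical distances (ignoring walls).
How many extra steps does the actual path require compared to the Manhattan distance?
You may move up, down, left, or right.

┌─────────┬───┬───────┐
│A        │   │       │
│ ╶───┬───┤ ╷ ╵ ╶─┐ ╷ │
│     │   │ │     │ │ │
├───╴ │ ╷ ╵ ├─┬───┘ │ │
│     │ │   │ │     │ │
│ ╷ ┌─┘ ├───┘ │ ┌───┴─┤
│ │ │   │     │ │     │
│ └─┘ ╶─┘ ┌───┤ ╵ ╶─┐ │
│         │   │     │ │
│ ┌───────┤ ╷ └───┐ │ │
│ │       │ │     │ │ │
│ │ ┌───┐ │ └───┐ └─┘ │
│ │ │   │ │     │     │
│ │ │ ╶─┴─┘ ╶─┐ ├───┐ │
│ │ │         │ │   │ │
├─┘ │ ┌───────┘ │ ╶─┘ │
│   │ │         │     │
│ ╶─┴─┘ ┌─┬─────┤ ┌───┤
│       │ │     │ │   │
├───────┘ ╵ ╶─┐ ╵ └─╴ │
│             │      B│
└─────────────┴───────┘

Manhattan distance: |10 - 0| + |10 - 0| = 20
Actual path length: 46
Extra steps: 46 - 20 = 26

Solution:

┌─────────┬───┬───────┐
│A        │↱ ↓│↱ → ↓  │
│ ╶───┬───┤ ╷ ╵ ╶─┐ ╷ │
│↳ → ↓│↱ ↓│↑│↳ ↑  │↓│ │
├───╴ │ ╷ ╵ ├─┬───┘ │ │
│↓ ← ↲│↑│↳ ↑│ │↓ ← ↲│ │
│ ╷ ┌─┘ ├───┘ │ ┌───┴─┤
│↓│ │↱ ↑│     │↓│↱ → ↓│
│ └─┘ ╶─┘ ┌───┤ ╵ ╶─┐ │
│↳ → ↑    │   │↳ ↑  │↓│
│ ┌───────┤ ╷ └───┐ │ │
│ │       │ │     │ │↓│
│ │ ┌───┐ │ └───┐ └─┘ │
│ │ │   │ │     │    ↓│
│ │ │ ╶─┴─┘ ╶─┐ ├───┐ │
│ │ │         │ │   │↓│
├─┘ │ ┌───────┘ │ ╶─┘ │
│   │ │         │↓ ← ↲│
│ ╶─┴─┘ ┌─┬─────┤ ┌───┤
│       │ │     │↓│   │
├───────┘ ╵ ╶─┐ ╵ └─╴ │
│             │  ↳ → B│
└─────────────┴───────┘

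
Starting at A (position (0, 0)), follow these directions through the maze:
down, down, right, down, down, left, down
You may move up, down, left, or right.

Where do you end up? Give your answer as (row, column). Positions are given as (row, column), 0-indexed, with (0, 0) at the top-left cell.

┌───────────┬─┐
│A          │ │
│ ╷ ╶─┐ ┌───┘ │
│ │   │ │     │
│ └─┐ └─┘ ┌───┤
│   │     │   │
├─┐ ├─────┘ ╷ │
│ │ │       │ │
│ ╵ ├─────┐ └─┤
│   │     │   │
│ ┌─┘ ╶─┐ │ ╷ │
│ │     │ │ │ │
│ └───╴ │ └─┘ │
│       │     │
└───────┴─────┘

Following directions step by step:
Start: (0, 0)
  down: (0, 0) → (1, 0)
  down: (1, 0) → (2, 0)
  right: (2, 0) → (2, 1)
  down: (2, 1) → (3, 1)
  down: (3, 1) → (4, 1)
  left: (4, 1) → (4, 0)
  down: (4, 0) → (5, 0)
Final position: (5, 0)

Path taken:

┌───────────┬─┐
│A          │ │
│ ╷ ╶─┐ ┌───┘ │
│↓│   │ │     │
│ └─┐ └─┘ ┌───┤
│↳ ↓│     │   │
├─┐ ├─────┘ ╷ │
│ │↓│       │ │
│ ╵ ├─────┐ └─┤
│↓ ↲│     │   │
│ ┌─┘ ╶─┐ │ ╷ │
│B│     │ │ │ │
│ └───╴ │ └─┘ │
│       │     │
└───────┴─────┘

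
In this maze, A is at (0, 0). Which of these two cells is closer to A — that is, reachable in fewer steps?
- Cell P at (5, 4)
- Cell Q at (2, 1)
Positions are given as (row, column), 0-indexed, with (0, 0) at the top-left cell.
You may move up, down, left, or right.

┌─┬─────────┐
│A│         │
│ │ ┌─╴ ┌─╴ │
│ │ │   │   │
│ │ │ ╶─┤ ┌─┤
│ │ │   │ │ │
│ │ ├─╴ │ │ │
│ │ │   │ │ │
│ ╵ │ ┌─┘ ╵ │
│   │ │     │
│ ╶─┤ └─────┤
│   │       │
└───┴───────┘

Shortest path A → P at (5, 4): 21 steps
Shortest path A → Q at (2, 1): 7 steps

Q is closer (7 steps vs 21 steps).

Path to P:

┌─┬─────────┐
│A│↱ → ↓    │
│ │ ┌─╴ ┌─╴ │
│↓│↑│↓ ↲│   │
│ │ │ ╶─┤ ┌─┤
│↓│↑│↳ ↓│ │ │
│ │ ├─╴ │ │ │
│↓│↑│↓ ↲│ │ │
│ ╵ │ ┌─┘ ╵ │
│↳ ↑│↓│     │
│ ╶─┤ └─────┤
│   │↳ → P  │
└───┴───────┘

Path to Q:

┌─┬─────────┐
│A│         │
│ │ ┌─╴ ┌─╴ │
│↓│ │   │   │
│ │ │ ╶─┤ ┌─┤
│↓│Q│   │ │ │
│ │ ├─╴ │ │ │
│↓│↑│   │ │ │
│ ╵ │ ┌─┘ ╵ │
│↳ ↑│ │     │
│ ╶─┤ └─────┤
│   │       │
└───┴───────┘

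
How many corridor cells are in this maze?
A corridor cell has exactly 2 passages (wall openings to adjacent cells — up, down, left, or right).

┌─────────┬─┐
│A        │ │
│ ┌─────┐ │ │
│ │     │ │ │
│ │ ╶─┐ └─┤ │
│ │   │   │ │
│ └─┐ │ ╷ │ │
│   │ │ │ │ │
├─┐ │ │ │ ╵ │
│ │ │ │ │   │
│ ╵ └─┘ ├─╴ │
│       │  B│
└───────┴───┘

Counting cells with exactly 2 passages:
Total corridor cells: 28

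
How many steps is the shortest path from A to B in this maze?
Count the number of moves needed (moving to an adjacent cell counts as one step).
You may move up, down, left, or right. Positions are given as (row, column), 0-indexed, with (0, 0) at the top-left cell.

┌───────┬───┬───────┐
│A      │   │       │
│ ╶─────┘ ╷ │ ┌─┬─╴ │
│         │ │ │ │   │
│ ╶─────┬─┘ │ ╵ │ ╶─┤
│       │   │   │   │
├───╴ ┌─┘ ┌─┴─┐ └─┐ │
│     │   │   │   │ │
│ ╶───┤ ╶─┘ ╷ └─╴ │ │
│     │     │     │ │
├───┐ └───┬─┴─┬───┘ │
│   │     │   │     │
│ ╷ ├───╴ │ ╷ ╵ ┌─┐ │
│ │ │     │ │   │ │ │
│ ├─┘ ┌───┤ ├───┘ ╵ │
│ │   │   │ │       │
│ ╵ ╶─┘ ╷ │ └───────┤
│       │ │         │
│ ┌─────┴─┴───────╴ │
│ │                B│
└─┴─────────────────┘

Using BFS to find shortest path:
Start: (0, 0), End: (9, 9)
Path found:
(0,0) → (1,0) → (1,1) → (1,2) → (1,3) → (1,4) → (0,4) → (0,5) → (1,5) → (2,5) → (2,4) → (3,4) → (3,3) → (4,3) → (4,4) → (4,5) → (3,5) → (3,6) → (4,6) → (4,7) → (4,8) → (3,8) → (3,7) → (2,7) → (2,6) → (1,6) → (0,6) → (0,7) → (0,8) → (0,9) → (1,9) → (1,8) → (2,8) → (2,9) → (3,9) → (4,9) → (5,9) → (5,8) → (5,7) → (6,7) → (6,6) → (5,6) → (5,5) → (6,5) → (7,5) → (8,5) → (8,6) → (8,7) → (8,8) → (8,9) → (9,9)
Number of steps: 50

Solution:

┌───────┬───┬───────┐
│A      │↱ ↓│↱ → → ↓│
│ ╶─────┘ ╷ │ ┌─┬─╴ │
│↳ → → → ↑│↓│↑│ │↓ ↲│
│ ╶─────┬─┘ │ ╵ │ ╶─┤
│       │↓ ↲│↑ ↰│↳ ↓│
├───╴ ┌─┘ ┌─┴─┐ └─┐ │
│     │↓ ↲│↱ ↓│↑ ↰│↓│
│ ╶───┤ ╶─┘ ╷ └─╴ │ │
│     │↳ → ↑│↳ → ↑│↓│
├───┐ └───┬─┴─┬───┘ │
│   │     │↓ ↰│↓ ← ↲│
│ ╷ ├───╴ │ ╷ ╵ ┌─┐ │
│ │ │     │↓│↑ ↲│ │ │
│ ├─┘ ┌───┤ ├───┘ ╵ │
│ │   │   │↓│       │
│ ╵ ╶─┘ ╷ │ └───────┤
│       │ │↳ → → → ↓│
│ ┌─────┴─┴───────╴ │
│ │                B│
└─┴─────────────────┘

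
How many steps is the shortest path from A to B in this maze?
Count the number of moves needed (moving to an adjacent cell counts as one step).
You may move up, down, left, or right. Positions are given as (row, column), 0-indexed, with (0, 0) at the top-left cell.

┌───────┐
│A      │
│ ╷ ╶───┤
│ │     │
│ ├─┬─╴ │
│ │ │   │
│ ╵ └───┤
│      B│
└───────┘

Using BFS to find shortest path:
Start: (0, 0), End: (3, 3)
Path found:
(0,0) → (1,0) → (2,0) → (3,0) → (3,1) → (3,2) → (3,3)
Number of steps: 6

Solution:

┌───────┐
│A      │
│ ╷ ╶───┤
│↓│     │
│ ├─┬─╴ │
│↓│ │   │
│ ╵ └───┤
│↳ → → B│
└───────┘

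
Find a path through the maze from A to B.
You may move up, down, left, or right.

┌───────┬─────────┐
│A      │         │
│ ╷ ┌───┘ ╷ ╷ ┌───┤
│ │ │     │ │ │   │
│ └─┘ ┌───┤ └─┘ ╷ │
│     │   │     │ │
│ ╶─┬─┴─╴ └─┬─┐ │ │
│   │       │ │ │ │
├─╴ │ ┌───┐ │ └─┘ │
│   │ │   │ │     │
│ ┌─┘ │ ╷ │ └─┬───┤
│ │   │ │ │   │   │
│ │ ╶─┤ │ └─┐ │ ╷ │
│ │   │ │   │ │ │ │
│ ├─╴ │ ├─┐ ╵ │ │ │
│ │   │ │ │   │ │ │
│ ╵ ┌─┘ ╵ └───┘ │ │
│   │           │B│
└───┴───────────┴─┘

Finding the shortest path through the maze:
Path length: 48 steps
Directions: down → down → down → right → down → left → down → down → down → down → right → up → right → up → left → up → right → up → up → right → right → right → down → down → right → down → down → left → up → left → up → up → left → down → down → down → down → right → right → right → right → up → up → up → right → down → down → down

Solution:

┌───────┬─────────┐
│A      │         │
│ ╷ ┌───┘ ╷ ╷ ┌───┤
│↓│ │     │ │ │   │
│ └─┘ ┌───┤ └─┘ ╷ │
│↓    │   │     │ │
│ ╶─┬─┴─╴ └─┬─┐ │ │
│↳ ↓│↱ → → ↓│ │ │ │
├─╴ │ ┌───┐ │ └─┘ │
│↓ ↲│↑│↓ ↰│↓│     │
│ ┌─┘ │ ╷ │ └─┬───┤
│↓│↱ ↑│↓│↑│↳ ↓│↱ ↓│
│ │ ╶─┤ │ └─┐ │ ╷ │
│↓│↑ ↰│↓│↑ ↰│↓│↑│↓│
│ ├─╴ │ ├─┐ ╵ │ │ │
│↓│↱ ↑│↓│ │↑ ↲│↑│↓│
│ ╵ ┌─┘ ╵ └───┘ │ │
│↳ ↑│  ↳ → → → ↑│B│
└───┴───────────┴─┘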